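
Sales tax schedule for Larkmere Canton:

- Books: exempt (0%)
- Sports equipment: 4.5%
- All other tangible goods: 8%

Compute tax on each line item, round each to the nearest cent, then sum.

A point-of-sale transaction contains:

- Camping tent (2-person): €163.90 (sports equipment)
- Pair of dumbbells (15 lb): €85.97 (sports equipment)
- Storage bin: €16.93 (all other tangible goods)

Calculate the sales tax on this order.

Camping tent (2-person) €163.90: sports equipment → 4.5% → €7.38
Pair of dumbbells (15 lb) €85.97: sports equipment → 4.5% → €3.87
Storage bin €16.93: all other tangible goods → 8% → €1.35
Total tax = €7.38 + €3.87 + €1.35 = €12.60

€12.60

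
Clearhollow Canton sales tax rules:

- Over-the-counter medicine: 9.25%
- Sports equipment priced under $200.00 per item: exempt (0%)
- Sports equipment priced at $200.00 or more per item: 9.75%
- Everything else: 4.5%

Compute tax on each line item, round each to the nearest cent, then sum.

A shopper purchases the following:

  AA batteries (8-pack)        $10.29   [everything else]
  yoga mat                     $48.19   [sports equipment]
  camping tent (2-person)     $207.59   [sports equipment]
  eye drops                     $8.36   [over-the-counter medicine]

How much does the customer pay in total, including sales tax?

$295.90

AA batteries (8-pack) $10.29: everything else → 4.5% → $0.46
Yoga mat $48.19: sports equipment, under $200.00 → 0% → $0.00
Camping tent (2-person) $207.59: sports equipment, $200.00 or more → 9.75% → $20.24
Eye drops $8.36: over-the-counter medicine → 9.25% → $0.77
Subtotal = $274.43; tax = $21.47; total due = $295.90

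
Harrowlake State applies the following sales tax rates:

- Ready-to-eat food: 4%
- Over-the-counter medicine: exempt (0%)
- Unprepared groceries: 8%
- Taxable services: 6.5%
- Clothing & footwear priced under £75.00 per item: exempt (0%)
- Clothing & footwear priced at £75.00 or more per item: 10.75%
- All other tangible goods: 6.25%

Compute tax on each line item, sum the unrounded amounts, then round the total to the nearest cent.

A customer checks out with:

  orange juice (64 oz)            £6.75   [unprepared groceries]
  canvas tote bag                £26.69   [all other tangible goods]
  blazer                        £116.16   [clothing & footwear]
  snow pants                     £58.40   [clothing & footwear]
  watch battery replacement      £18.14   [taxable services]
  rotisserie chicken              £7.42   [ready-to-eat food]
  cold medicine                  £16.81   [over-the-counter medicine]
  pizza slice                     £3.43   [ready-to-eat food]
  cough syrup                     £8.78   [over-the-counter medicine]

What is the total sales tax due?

Orange juice (64 oz) £6.75: unprepared groceries → 8% → £0.54
Canvas tote bag £26.69: all other tangible goods → 6.25% → £1.668125
Blazer £116.16: clothing & footwear, £75.00 or more → 10.75% → £12.4872
Snow pants £58.40: clothing & footwear, under £75.00 → 0% → £0.00
Watch battery replacement £18.14: taxable services → 6.5% → £1.1791
Rotisserie chicken £7.42: ready-to-eat food → 4% → £0.2968
Cold medicine £16.81: over-the-counter medicine → 0% → £0.00
Pizza slice £3.43: ready-to-eat food → 4% → £0.1372
Cough syrup £8.78: over-the-counter medicine → 0% → £0.00
Unrounded tax sum = £16.308425 → £16.31

£16.31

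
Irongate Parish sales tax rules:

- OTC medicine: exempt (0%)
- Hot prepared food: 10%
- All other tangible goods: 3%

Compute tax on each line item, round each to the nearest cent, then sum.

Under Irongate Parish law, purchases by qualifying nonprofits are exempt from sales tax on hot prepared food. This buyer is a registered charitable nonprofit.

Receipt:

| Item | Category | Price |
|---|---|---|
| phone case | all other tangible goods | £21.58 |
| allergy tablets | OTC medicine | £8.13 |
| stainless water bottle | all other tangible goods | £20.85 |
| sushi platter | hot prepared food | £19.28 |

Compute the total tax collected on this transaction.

£1.28

Phone case £21.58: all other tangible goods → 3% → £0.65
Allergy tablets £8.13: OTC medicine → 0% → £0.00
Stainless water bottle £20.85: all other tangible goods → 3% → £0.63
Sushi platter £19.28: hot prepared food, buyer-exempt → 0% → £0.00
Total tax = £0.65 + £0.63 = £1.28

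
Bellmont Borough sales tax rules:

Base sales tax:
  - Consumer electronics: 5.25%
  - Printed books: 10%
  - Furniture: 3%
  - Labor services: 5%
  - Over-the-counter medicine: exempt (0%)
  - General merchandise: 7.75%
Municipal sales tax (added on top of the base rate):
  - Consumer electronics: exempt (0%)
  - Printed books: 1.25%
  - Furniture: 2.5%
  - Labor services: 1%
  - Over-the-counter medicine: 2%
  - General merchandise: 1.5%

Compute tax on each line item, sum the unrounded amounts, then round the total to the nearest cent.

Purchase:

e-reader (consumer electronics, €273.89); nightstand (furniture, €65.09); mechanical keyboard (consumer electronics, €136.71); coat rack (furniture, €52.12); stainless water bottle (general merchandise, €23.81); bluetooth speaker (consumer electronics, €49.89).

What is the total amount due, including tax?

E-reader €273.89: consumer electronics → 5.25% + 0% municipal = 5.25% → €14.379225
Nightstand €65.09: furniture → 3% + 2.5% municipal = 5.5% → €3.57995
Mechanical keyboard €136.71: consumer electronics → 5.25% + 0% municipal = 5.25% → €7.177275
Coat rack €52.12: furniture → 3% + 2.5% municipal = 5.5% → €2.8666
Stainless water bottle €23.81: general merchandise → 7.75% + 1.5% municipal = 9.25% → €2.202425
Bluetooth speaker €49.89: consumer electronics → 5.25% + 0% municipal = 5.25% → €2.619225
Subtotal = €601.51; unrounded tax = €32.8247 → €32.82; total due = €634.33

€634.33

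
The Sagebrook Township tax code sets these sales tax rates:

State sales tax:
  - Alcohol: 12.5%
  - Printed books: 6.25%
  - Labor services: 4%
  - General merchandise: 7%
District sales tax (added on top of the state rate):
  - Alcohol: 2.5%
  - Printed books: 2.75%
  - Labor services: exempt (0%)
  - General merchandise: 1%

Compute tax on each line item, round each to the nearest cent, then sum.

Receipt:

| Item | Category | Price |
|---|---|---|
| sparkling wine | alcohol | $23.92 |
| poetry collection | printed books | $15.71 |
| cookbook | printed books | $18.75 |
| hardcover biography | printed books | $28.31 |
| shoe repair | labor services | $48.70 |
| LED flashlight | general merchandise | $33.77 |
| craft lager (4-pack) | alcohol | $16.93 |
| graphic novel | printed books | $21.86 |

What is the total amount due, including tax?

Sparkling wine $23.92: alcohol → 12.5% + 2.5% district = 15% → $3.59
Poetry collection $15.71: printed books → 6.25% + 2.75% district = 9% → $1.41
Cookbook $18.75: printed books → 6.25% + 2.75% district = 9% → $1.69
Hardcover biography $28.31: printed books → 6.25% + 2.75% district = 9% → $2.55
Shoe repair $48.70: labor services → 4% + 0% district = 4% → $1.95
LED flashlight $33.77: general merchandise → 7% + 1% district = 8% → $2.70
Craft lager (4-pack) $16.93: alcohol → 12.5% + 2.5% district = 15% → $2.54
Graphic novel $21.86: printed books → 6.25% + 2.75% district = 9% → $1.97
Subtotal = $207.95; tax = $18.40; total due = $226.35

$226.35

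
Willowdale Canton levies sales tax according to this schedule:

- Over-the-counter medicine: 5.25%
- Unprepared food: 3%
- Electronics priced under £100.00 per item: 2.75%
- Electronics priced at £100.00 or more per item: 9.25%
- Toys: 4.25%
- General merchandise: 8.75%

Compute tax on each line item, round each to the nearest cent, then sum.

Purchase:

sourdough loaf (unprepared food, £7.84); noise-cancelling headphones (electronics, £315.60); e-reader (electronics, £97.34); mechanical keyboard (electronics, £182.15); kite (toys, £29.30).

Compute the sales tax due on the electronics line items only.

Noise-cancelling headphones £315.60: electronics, £100.00 or more → 9.25% → £29.19
E-reader £97.34: electronics, under £100.00 → 2.75% → £2.68
Mechanical keyboard £182.15: electronics, £100.00 or more → 9.25% → £16.85
Tax on electronics = £29.19 + £2.68 + £16.85 = £48.72

£48.72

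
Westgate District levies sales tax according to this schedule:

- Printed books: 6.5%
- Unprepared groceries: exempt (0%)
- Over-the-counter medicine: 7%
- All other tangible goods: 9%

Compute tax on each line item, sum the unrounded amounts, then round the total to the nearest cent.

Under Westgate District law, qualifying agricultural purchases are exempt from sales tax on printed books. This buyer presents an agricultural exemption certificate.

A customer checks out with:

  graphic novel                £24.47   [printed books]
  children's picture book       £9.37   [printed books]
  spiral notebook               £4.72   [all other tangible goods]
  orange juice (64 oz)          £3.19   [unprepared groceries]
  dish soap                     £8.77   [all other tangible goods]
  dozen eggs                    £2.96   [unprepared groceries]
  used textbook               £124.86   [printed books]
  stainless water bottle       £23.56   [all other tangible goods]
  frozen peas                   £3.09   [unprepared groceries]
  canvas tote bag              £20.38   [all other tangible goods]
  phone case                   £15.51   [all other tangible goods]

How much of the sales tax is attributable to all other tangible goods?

Spiral notebook £4.72: all other tangible goods → 9% → £0.4248
Dish soap £8.77: all other tangible goods → 9% → £0.7893
Stainless water bottle £23.56: all other tangible goods → 9% → £2.1204
Canvas tote bag £20.38: all other tangible goods → 9% → £1.8342
Phone case £15.51: all other tangible goods → 9% → £1.3959
Tax on all other tangible goods: unrounded sum = £6.5646 → £6.56

£6.56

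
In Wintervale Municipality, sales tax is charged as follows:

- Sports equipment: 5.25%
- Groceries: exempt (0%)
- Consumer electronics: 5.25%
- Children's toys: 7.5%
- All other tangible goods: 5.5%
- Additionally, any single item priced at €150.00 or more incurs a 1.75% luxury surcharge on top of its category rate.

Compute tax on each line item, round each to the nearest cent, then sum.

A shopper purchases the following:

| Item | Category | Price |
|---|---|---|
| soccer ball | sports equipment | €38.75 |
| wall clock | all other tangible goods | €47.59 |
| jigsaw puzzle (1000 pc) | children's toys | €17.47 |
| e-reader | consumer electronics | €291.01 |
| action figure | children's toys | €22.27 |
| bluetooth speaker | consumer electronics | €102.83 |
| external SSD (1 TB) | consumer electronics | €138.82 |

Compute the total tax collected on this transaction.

€40.69

Soccer ball €38.75: sports equipment → 5.25% → €2.03
Wall clock €47.59: all other tangible goods → 5.5% → €2.62
Jigsaw puzzle (1000 pc) €17.47: children's toys → 7.5% → €1.31
E-reader €291.01: consumer electronics → 5.25% + 1.75% surcharge = 7% → €20.37
Action figure €22.27: children's toys → 7.5% → €1.67
Bluetooth speaker €102.83: consumer electronics → 5.25% → €5.40
External SSD (1 TB) €138.82: consumer electronics → 5.25% → €7.29
Total tax = €2.03 + €2.62 + €1.31 + €20.37 + €1.67 + €5.40 + €7.29 = €40.69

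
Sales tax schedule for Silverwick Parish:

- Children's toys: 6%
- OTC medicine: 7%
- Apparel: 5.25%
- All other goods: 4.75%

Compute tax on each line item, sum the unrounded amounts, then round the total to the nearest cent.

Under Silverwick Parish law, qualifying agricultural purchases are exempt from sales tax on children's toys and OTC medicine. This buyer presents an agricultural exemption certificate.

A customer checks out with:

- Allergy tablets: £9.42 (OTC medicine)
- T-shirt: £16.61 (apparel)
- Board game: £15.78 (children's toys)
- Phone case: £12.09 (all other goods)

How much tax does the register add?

£1.45

Allergy tablets £9.42: OTC medicine, buyer-exempt → 0% → £0.00
T-shirt £16.61: apparel → 5.25% → £0.872025
Board game £15.78: children's toys, buyer-exempt → 0% → £0.00
Phone case £12.09: all other goods → 4.75% → £0.574275
Unrounded tax sum = £1.4463 → £1.45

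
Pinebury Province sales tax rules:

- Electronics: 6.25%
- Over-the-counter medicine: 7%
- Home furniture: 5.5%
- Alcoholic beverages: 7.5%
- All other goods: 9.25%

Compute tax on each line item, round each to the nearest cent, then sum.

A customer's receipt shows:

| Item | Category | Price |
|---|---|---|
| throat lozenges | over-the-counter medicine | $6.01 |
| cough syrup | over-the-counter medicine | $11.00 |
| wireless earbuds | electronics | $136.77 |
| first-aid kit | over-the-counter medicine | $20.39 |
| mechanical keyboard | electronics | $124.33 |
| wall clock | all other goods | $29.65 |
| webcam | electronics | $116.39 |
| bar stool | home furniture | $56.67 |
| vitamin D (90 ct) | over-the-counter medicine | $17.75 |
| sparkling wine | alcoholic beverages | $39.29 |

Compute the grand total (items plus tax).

Throat lozenges $6.01: over-the-counter medicine → 7% → $0.42
Cough syrup $11.00: over-the-counter medicine → 7% → $0.77
Wireless earbuds $136.77: electronics → 6.25% → $8.55
First-aid kit $20.39: over-the-counter medicine → 7% → $1.43
Mechanical keyboard $124.33: electronics → 6.25% → $7.77
Wall clock $29.65: all other goods → 9.25% → $2.74
Webcam $116.39: electronics → 6.25% → $7.27
Bar stool $56.67: home furniture → 5.5% → $3.12
Vitamin D (90 ct) $17.75: over-the-counter medicine → 7% → $1.24
Sparkling wine $39.29: alcoholic beverages → 7.5% → $2.95
Subtotal = $558.25; tax = $36.26; total due = $594.51

$594.51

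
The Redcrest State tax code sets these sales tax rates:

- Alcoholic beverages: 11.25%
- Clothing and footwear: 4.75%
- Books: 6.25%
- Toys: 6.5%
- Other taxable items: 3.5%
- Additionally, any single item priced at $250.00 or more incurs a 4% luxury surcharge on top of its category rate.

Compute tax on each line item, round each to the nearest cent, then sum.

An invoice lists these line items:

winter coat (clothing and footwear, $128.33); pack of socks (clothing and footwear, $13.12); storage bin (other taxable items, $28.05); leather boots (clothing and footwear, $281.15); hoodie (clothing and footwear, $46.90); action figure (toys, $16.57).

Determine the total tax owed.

$35.61

Winter coat $128.33: clothing and footwear → 4.75% → $6.10
Pack of socks $13.12: clothing and footwear → 4.75% → $0.62
Storage bin $28.05: other taxable items → 3.5% → $0.98
Leather boots $281.15: clothing and footwear → 4.75% + 4% surcharge = 8.75% → $24.60
Hoodie $46.90: clothing and footwear → 4.75% → $2.23
Action figure $16.57: toys → 6.5% → $1.08
Total tax = $6.10 + $0.62 + $0.98 + $24.60 + $2.23 + $1.08 = $35.61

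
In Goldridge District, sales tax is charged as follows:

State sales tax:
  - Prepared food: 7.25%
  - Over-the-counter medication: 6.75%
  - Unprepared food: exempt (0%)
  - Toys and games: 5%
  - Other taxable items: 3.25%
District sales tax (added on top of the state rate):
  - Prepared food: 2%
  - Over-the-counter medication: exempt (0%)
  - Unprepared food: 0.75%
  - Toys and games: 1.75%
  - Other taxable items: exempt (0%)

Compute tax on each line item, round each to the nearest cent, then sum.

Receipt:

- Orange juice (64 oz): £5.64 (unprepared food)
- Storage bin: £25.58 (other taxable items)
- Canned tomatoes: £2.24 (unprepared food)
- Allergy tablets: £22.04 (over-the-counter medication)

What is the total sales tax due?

Orange juice (64 oz) £5.64: unprepared food → 0% + 0.75% district = 0.75% → £0.04
Storage bin £25.58: other taxable items → 3.25% + 0% district = 3.25% → £0.83
Canned tomatoes £2.24: unprepared food → 0% + 0.75% district = 0.75% → £0.02
Allergy tablets £22.04: over-the-counter medication → 6.75% + 0% district = 6.75% → £1.49
Total tax = £0.04 + £0.83 + £0.02 + £1.49 = £2.38

£2.38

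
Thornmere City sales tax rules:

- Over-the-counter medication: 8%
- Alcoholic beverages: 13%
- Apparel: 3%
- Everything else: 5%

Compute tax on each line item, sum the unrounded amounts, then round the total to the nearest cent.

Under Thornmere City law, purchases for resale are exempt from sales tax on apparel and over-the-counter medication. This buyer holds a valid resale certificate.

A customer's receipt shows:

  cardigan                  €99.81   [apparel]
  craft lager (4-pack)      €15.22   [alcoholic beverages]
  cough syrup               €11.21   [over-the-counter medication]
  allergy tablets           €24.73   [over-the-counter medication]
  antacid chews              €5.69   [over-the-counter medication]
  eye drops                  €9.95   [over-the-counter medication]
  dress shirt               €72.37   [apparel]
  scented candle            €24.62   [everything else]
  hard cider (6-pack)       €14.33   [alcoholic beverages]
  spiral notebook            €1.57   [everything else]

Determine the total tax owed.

Cardigan €99.81: apparel, buyer-exempt → 0% → €0.00
Craft lager (4-pack) €15.22: alcoholic beverages → 13% → €1.9786
Cough syrup €11.21: over-the-counter medication, buyer-exempt → 0% → €0.00
Allergy tablets €24.73: over-the-counter medication, buyer-exempt → 0% → €0.00
Antacid chews €5.69: over-the-counter medication, buyer-exempt → 0% → €0.00
Eye drops €9.95: over-the-counter medication, buyer-exempt → 0% → €0.00
Dress shirt €72.37: apparel, buyer-exempt → 0% → €0.00
Scented candle €24.62: everything else → 5% → €1.231
Hard cider (6-pack) €14.33: alcoholic beverages → 13% → €1.8629
Spiral notebook €1.57: everything else → 5% → €0.0785
Unrounded tax sum = €5.151 → €5.15

€5.15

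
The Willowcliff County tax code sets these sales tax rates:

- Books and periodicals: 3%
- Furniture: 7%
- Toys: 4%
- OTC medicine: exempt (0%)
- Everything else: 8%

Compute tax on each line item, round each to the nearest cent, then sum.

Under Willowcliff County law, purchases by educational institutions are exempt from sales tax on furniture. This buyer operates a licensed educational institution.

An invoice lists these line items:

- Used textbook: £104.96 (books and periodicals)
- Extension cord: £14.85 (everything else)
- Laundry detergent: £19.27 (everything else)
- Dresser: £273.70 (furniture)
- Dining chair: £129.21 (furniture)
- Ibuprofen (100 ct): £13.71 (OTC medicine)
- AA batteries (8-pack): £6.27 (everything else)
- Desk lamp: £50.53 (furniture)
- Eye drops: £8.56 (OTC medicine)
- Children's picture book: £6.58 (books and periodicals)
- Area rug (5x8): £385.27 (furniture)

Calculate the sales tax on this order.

Used textbook £104.96: books and periodicals → 3% → £3.15
Extension cord £14.85: everything else → 8% → £1.19
Laundry detergent £19.27: everything else → 8% → £1.54
Dresser £273.70: furniture, buyer-exempt → 0% → £0.00
Dining chair £129.21: furniture, buyer-exempt → 0% → £0.00
Ibuprofen (100 ct) £13.71: OTC medicine → 0% → £0.00
AA batteries (8-pack) £6.27: everything else → 8% → £0.50
Desk lamp £50.53: furniture, buyer-exempt → 0% → £0.00
Eye drops £8.56: OTC medicine → 0% → £0.00
Children's picture book £6.58: books and periodicals → 3% → £0.20
Area rug (5x8) £385.27: furniture, buyer-exempt → 0% → £0.00
Total tax = £3.15 + £1.19 + £1.54 + £0.50 + £0.20 = £6.58

£6.58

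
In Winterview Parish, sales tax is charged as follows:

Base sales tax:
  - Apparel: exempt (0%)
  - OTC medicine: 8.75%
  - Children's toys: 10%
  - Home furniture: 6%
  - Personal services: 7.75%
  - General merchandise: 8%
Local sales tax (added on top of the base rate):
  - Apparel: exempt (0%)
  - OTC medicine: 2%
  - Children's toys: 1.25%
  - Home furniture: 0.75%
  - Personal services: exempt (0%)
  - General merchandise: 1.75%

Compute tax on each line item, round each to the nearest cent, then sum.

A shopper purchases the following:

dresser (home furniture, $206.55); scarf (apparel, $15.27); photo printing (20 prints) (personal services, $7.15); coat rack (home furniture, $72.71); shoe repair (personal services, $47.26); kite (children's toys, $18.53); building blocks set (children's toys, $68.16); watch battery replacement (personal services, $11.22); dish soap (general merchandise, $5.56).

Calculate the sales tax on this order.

Dresser $206.55: home furniture → 6% + 0.75% local = 6.75% → $13.94
Scarf $15.27: apparel → 0% + 0% local = 0% → $0.00
Photo printing (20 prints) $7.15: personal services → 7.75% + 0% local = 7.75% → $0.55
Coat rack $72.71: home furniture → 6% + 0.75% local = 6.75% → $4.91
Shoe repair $47.26: personal services → 7.75% + 0% local = 7.75% → $3.66
Kite $18.53: children's toys → 10% + 1.25% local = 11.25% → $2.08
Building blocks set $68.16: children's toys → 10% + 1.25% local = 11.25% → $7.67
Watch battery replacement $11.22: personal services → 7.75% + 0% local = 7.75% → $0.87
Dish soap $5.56: general merchandise → 8% + 1.75% local = 9.75% → $0.54
Total tax = $13.94 + $0.55 + $4.91 + $3.66 + $2.08 + $7.67 + $0.87 + $0.54 = $34.22

$34.22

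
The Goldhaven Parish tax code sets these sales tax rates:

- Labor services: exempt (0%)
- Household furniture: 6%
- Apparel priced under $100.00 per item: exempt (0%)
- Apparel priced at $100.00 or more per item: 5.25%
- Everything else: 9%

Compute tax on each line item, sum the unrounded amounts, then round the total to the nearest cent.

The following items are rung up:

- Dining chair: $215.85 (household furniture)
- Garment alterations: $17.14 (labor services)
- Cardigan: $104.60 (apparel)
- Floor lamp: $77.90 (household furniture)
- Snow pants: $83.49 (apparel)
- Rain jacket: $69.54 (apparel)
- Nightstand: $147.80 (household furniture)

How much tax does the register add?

$31.98

Dining chair $215.85: household furniture → 6% → $12.951
Garment alterations $17.14: labor services → 0% → $0.00
Cardigan $104.60: apparel, $100.00 or more → 5.25% → $5.4915
Floor lamp $77.90: household furniture → 6% → $4.674
Snow pants $83.49: apparel, under $100.00 → 0% → $0.00
Rain jacket $69.54: apparel, under $100.00 → 0% → $0.00
Nightstand $147.80: household furniture → 6% → $8.868
Unrounded tax sum = $31.9845 → $31.98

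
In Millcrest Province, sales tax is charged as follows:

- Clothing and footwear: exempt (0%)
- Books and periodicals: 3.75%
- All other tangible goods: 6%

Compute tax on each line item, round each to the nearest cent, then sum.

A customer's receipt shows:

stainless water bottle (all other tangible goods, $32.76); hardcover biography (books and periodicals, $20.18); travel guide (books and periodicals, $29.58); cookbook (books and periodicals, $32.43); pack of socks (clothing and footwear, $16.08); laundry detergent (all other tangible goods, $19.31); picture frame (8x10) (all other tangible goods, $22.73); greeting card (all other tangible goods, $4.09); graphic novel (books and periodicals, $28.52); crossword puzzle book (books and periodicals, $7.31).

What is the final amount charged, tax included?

$222.16

Stainless water bottle $32.76: all other tangible goods → 6% → $1.97
Hardcover biography $20.18: books and periodicals → 3.75% → $0.76
Travel guide $29.58: books and periodicals → 3.75% → $1.11
Cookbook $32.43: books and periodicals → 3.75% → $1.22
Pack of socks $16.08: clothing and footwear → 0% → $0.00
Laundry detergent $19.31: all other tangible goods → 6% → $1.16
Picture frame (8x10) $22.73: all other tangible goods → 6% → $1.36
Greeting card $4.09: all other tangible goods → 6% → $0.25
Graphic novel $28.52: books and periodicals → 3.75% → $1.07
Crossword puzzle book $7.31: books and periodicals → 3.75% → $0.27
Subtotal = $212.99; tax = $9.17; total due = $222.16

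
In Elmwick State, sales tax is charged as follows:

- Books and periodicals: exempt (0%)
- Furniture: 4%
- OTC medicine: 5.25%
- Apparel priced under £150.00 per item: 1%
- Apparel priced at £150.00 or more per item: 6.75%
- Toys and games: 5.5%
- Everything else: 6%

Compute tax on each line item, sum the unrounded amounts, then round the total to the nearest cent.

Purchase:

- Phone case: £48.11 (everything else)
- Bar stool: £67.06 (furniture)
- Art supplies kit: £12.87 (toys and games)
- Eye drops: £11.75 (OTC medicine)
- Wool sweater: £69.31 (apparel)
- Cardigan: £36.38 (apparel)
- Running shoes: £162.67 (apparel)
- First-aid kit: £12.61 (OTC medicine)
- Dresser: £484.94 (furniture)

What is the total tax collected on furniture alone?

£22.08

Bar stool £67.06: furniture → 4% → £2.6824
Dresser £484.94: furniture → 4% → £19.3976
Tax on furniture: unrounded sum = £22.08 → £22.08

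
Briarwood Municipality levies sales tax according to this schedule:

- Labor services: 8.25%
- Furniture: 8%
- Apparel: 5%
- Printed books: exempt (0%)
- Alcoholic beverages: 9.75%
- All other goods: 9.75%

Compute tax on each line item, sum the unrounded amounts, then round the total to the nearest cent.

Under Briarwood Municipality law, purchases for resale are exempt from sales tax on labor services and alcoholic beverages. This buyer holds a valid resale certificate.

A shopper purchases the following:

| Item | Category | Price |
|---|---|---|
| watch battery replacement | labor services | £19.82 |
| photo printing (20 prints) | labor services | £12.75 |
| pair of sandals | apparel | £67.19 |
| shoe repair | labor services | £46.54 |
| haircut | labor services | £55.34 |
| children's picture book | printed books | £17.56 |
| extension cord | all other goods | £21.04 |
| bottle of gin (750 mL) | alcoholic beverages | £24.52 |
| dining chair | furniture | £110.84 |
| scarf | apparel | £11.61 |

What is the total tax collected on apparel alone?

Pair of sandals £67.19: apparel → 5% → £3.3595
Scarf £11.61: apparel → 5% → £0.5805
Tax on apparel: unrounded sum = £3.94 → £3.94

£3.94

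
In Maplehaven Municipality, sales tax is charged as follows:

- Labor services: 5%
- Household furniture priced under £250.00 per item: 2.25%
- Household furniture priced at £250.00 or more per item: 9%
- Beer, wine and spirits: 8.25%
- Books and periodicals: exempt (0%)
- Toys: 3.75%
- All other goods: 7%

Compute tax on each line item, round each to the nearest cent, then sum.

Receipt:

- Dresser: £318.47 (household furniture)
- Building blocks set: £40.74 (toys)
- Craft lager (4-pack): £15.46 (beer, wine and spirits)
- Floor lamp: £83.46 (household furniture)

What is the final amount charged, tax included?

Dresser £318.47: household furniture, £250.00 or more → 9% → £28.66
Building blocks set £40.74: toys → 3.75% → £1.53
Craft lager (4-pack) £15.46: beer, wine and spirits → 8.25% → £1.28
Floor lamp £83.46: household furniture, under £250.00 → 2.25% → £1.88
Subtotal = £458.13; tax = £33.35; total due = £491.48

£491.48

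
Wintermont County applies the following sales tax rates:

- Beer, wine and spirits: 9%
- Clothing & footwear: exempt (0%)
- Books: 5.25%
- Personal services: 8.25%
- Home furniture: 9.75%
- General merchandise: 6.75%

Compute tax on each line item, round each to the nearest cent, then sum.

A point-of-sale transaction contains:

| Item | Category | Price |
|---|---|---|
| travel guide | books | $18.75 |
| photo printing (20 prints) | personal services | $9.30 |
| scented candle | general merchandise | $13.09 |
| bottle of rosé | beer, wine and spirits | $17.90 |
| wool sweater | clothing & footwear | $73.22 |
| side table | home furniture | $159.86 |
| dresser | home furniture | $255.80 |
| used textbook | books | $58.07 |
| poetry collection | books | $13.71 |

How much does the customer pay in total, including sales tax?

Travel guide $18.75: books → 5.25% → $0.98
Photo printing (20 prints) $9.30: personal services → 8.25% → $0.77
Scented candle $13.09: general merchandise → 6.75% → $0.88
Bottle of rosé $17.90: beer, wine and spirits → 9% → $1.61
Wool sweater $73.22: clothing & footwear → 0% → $0.00
Side table $159.86: home furniture → 9.75% → $15.59
Dresser $255.80: home furniture → 9.75% → $24.94
Used textbook $58.07: books → 5.25% → $3.05
Poetry collection $13.71: books → 5.25% → $0.72
Subtotal = $619.70; tax = $48.54; total due = $668.24

$668.24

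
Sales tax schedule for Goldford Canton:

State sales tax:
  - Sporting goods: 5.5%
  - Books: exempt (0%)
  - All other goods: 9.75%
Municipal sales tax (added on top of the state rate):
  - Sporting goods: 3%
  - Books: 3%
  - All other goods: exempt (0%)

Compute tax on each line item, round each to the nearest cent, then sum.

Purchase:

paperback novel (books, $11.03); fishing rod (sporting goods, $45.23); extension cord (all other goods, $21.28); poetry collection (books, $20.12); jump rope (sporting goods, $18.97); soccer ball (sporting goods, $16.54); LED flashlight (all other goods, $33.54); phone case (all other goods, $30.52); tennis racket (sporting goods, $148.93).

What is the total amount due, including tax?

Paperback novel $11.03: books → 0% + 3% municipal = 3% → $0.33
Fishing rod $45.23: sporting goods → 5.5% + 3% municipal = 8.5% → $3.84
Extension cord $21.28: all other goods → 9.75% + 0% municipal = 9.75% → $2.07
Poetry collection $20.12: books → 0% + 3% municipal = 3% → $0.60
Jump rope $18.97: sporting goods → 5.5% + 3% municipal = 8.5% → $1.61
Soccer ball $16.54: sporting goods → 5.5% + 3% municipal = 8.5% → $1.41
LED flashlight $33.54: all other goods → 9.75% + 0% municipal = 9.75% → $3.27
Phone case $30.52: all other goods → 9.75% + 0% municipal = 9.75% → $2.98
Tennis racket $148.93: sporting goods → 5.5% + 3% municipal = 8.5% → $12.66
Subtotal = $346.16; tax = $28.77; total due = $374.93

$374.93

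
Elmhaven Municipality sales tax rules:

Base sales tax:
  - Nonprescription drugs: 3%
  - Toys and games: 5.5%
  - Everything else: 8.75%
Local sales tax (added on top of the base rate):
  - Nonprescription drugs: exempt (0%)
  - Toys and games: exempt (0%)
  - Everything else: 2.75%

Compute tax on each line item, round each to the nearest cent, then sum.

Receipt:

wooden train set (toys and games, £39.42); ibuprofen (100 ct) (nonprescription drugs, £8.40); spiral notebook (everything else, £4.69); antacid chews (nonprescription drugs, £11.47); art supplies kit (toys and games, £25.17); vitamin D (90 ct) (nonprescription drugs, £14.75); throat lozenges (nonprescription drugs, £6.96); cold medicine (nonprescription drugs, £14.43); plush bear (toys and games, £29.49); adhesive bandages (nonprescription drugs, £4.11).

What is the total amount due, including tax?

£166.39

Wooden train set £39.42: toys and games → 5.5% + 0% local = 5.5% → £2.17
Ibuprofen (100 ct) £8.40: nonprescription drugs → 3% + 0% local = 3% → £0.25
Spiral notebook £4.69: everything else → 8.75% + 2.75% local = 11.5% → £0.54
Antacid chews £11.47: nonprescription drugs → 3% + 0% local = 3% → £0.34
Art supplies kit £25.17: toys and games → 5.5% + 0% local = 5.5% → £1.38
Vitamin D (90 ct) £14.75: nonprescription drugs → 3% + 0% local = 3% → £0.44
Throat lozenges £6.96: nonprescription drugs → 3% + 0% local = 3% → £0.21
Cold medicine £14.43: nonprescription drugs → 3% + 0% local = 3% → £0.43
Plush bear £29.49: toys and games → 5.5% + 0% local = 5.5% → £1.62
Adhesive bandages £4.11: nonprescription drugs → 3% + 0% local = 3% → £0.12
Subtotal = £158.89; tax = £7.50; total due = £166.39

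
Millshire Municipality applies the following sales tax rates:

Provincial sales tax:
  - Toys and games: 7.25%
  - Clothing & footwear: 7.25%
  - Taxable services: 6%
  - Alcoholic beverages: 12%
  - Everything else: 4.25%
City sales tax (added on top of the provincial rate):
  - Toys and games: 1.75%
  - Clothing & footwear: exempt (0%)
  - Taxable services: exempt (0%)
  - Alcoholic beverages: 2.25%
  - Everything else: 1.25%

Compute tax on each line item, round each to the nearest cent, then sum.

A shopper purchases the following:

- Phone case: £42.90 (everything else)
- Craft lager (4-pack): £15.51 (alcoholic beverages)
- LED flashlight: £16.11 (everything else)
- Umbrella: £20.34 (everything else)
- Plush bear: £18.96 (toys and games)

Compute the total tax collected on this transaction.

£8.29

Phone case £42.90: everything else → 4.25% + 1.25% city = 5.5% → £2.36
Craft lager (4-pack) £15.51: alcoholic beverages → 12% + 2.25% city = 14.25% → £2.21
LED flashlight £16.11: everything else → 4.25% + 1.25% city = 5.5% → £0.89
Umbrella £20.34: everything else → 4.25% + 1.25% city = 5.5% → £1.12
Plush bear £18.96: toys and games → 7.25% + 1.75% city = 9% → £1.71
Total tax = £2.36 + £2.21 + £0.89 + £1.12 + £1.71 = £8.29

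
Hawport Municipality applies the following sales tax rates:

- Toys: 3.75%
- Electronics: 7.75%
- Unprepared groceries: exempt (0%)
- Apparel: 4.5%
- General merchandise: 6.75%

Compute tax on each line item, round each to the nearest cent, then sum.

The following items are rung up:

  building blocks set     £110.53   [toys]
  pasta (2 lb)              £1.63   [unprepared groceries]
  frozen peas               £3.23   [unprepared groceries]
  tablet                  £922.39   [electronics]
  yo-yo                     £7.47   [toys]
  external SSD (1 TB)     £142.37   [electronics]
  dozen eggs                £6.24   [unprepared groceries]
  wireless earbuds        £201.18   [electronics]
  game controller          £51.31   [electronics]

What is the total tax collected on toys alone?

Building blocks set £110.53: toys → 3.75% → £4.14
Yo-yo £7.47: toys → 3.75% → £0.28
Tax on toys = £4.14 + £0.28 = £4.42

£4.42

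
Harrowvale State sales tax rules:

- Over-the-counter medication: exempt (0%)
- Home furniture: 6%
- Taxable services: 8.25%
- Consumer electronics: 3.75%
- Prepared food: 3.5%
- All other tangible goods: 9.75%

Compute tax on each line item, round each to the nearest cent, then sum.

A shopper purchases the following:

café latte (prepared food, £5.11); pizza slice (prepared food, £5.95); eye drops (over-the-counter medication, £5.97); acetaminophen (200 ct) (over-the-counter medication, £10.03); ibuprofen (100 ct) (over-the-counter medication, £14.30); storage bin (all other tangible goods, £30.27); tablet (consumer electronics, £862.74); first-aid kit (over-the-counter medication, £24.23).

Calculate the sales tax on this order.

£35.69

Café latte £5.11: prepared food → 3.5% → £0.18
Pizza slice £5.95: prepared food → 3.5% → £0.21
Eye drops £5.97: over-the-counter medication → 0% → £0.00
Acetaminophen (200 ct) £10.03: over-the-counter medication → 0% → £0.00
Ibuprofen (100 ct) £14.30: over-the-counter medication → 0% → £0.00
Storage bin £30.27: all other tangible goods → 9.75% → £2.95
Tablet £862.74: consumer electronics → 3.75% → £32.35
First-aid kit £24.23: over-the-counter medication → 0% → £0.00
Total tax = £0.18 + £0.21 + £2.95 + £32.35 = £35.69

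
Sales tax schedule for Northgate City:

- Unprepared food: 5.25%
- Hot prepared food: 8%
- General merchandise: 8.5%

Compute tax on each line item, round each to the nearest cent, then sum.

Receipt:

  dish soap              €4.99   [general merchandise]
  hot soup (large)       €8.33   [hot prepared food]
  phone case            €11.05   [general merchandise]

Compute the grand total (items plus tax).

Dish soap €4.99: general merchandise → 8.5% → €0.42
Hot soup (large) €8.33: hot prepared food → 8% → €0.67
Phone case €11.05: general merchandise → 8.5% → €0.94
Subtotal = €24.37; tax = €2.03; total due = €26.40

€26.40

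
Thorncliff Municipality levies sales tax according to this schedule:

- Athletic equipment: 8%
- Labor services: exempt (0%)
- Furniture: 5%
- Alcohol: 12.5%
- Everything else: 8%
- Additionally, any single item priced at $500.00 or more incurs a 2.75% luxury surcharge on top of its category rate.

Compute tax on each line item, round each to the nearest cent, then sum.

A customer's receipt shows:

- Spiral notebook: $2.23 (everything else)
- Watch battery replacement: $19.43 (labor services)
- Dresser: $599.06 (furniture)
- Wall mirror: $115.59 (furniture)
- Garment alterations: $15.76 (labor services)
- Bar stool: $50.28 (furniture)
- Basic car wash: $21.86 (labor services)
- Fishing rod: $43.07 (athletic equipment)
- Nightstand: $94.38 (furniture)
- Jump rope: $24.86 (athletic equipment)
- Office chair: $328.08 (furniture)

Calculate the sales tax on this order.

$81.46

Spiral notebook $2.23: everything else → 8% → $0.18
Watch battery replacement $19.43: labor services → 0% → $0.00
Dresser $599.06: furniture → 5% + 2.75% surcharge = 7.75% → $46.43
Wall mirror $115.59: furniture → 5% → $5.78
Garment alterations $15.76: labor services → 0% → $0.00
Bar stool $50.28: furniture → 5% → $2.51
Basic car wash $21.86: labor services → 0% → $0.00
Fishing rod $43.07: athletic equipment → 8% → $3.45
Nightstand $94.38: furniture → 5% → $4.72
Jump rope $24.86: athletic equipment → 8% → $1.99
Office chair $328.08: furniture → 5% → $16.40
Total tax = $0.18 + $46.43 + $5.78 + $2.51 + $3.45 + $4.72 + $1.99 + $16.40 = $81.46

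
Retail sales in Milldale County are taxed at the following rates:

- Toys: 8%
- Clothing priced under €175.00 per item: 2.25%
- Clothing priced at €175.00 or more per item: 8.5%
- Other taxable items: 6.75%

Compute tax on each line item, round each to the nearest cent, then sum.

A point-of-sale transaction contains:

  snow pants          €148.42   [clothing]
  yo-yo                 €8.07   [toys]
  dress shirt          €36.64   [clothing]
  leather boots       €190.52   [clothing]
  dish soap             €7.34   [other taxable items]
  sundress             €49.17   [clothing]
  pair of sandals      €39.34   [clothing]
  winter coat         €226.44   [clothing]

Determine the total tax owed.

€42.75

Snow pants €148.42: clothing, under €175.00 → 2.25% → €3.34
Yo-yo €8.07: toys → 8% → €0.65
Dress shirt €36.64: clothing, under €175.00 → 2.25% → €0.82
Leather boots €190.52: clothing, €175.00 or more → 8.5% → €16.19
Dish soap €7.34: other taxable items → 6.75% → €0.50
Sundress €49.17: clothing, under €175.00 → 2.25% → €1.11
Pair of sandals €39.34: clothing, under €175.00 → 2.25% → €0.89
Winter coat €226.44: clothing, €175.00 or more → 8.5% → €19.25
Total tax = €3.34 + €0.65 + €0.82 + €16.19 + €0.50 + €1.11 + €0.89 + €19.25 = €42.75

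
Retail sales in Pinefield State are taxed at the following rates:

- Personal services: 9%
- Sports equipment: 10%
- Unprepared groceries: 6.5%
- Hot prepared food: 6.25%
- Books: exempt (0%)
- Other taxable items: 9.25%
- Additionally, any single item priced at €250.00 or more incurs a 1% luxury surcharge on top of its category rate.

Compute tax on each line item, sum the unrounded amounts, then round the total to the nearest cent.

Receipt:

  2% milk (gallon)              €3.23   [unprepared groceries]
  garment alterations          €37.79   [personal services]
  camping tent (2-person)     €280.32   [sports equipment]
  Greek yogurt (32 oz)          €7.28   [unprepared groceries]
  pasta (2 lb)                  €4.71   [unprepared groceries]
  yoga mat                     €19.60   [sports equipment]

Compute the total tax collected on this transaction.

€37.19

2% milk (gallon) €3.23: unprepared groceries → 6.5% → €0.20995
Garment alterations €37.79: personal services → 9% → €3.4011
Camping tent (2-person) €280.32: sports equipment → 10% + 1% surcharge = 11% → €30.8352
Greek yogurt (32 oz) €7.28: unprepared groceries → 6.5% → €0.4732
Pasta (2 lb) €4.71: unprepared groceries → 6.5% → €0.30615
Yoga mat €19.60: sports equipment → 10% → €1.96
Unrounded tax sum = €37.1856 → €37.19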